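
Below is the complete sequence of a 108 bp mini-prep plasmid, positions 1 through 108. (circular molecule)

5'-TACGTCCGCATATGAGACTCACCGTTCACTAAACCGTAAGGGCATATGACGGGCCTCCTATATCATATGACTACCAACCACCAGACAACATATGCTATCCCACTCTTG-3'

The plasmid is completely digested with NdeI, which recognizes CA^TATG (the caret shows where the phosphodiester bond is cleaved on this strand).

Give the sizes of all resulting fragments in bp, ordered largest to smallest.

NdeI sites (CATATG) start at positions 9, 43, 64, 89.
NdeI cuts after base 2 of each site, so after positions 10, 44, 65, 90.
Circular molecule, 4 cuts → 4 fragments:
  11–44 → 34 bp
  45–65 → 21 bp
  66–90 → 25 bp
  91–108 then 1–10 → 18 + 10 = 28 bp
Sorted largest to smallest: 34, 28, 25, 21 bp.

34, 28, 25, 21 bp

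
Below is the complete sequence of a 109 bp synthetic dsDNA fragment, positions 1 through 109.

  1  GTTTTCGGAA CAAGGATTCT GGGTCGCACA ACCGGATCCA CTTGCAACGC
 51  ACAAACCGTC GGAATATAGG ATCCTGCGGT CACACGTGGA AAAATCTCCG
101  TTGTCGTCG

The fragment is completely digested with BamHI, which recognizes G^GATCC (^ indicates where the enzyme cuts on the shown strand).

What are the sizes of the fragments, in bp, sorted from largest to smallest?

40, 35, 34 bp

BamHI sites (GGATCC) start at positions 34, 69.
BamHI cuts after the first base of each site, so after positions 34, 69.
Linear molecule, 2 cuts → 3 fragments:
  1–34 → 34 bp
  35–69 → 35 bp
  70–109 → 40 bp
Sorted largest to smallest: 40, 35, 34 bp.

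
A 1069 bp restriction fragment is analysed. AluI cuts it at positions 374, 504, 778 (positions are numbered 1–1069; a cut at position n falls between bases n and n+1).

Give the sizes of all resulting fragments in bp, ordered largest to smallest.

Linear molecule, 3 cuts → 4 fragments:
  374 − 0 = 374 bp
  504 − 374 = 130 bp
  778 − 504 = 274 bp
  1069 − 778 = 291 bp
Sorted largest to smallest: 374, 291, 274, 130 bp.

374, 291, 274, 130 bp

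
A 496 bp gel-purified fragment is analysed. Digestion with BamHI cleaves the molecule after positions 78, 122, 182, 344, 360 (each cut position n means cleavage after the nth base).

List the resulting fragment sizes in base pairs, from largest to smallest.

162, 136, 78, 60, 44, 16 bp

Linear molecule, 5 cuts → 6 fragments:
  78 − 0 = 78 bp
  122 − 78 = 44 bp
  182 − 122 = 60 bp
  344 − 182 = 162 bp
  360 − 344 = 16 bp
  496 − 360 = 136 bp
Sorted largest to smallest: 162, 136, 78, 60, 44, 16 bp.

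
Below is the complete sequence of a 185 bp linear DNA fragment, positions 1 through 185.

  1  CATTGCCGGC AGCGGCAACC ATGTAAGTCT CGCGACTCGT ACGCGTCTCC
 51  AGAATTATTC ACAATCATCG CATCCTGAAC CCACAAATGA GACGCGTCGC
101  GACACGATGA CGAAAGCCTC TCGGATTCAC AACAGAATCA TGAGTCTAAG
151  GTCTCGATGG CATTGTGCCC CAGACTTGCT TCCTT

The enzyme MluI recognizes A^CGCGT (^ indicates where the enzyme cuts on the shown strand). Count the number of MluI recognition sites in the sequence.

ACGCGT occurs starting at positions 41, 92.
MluI cuts at 2 sites.

2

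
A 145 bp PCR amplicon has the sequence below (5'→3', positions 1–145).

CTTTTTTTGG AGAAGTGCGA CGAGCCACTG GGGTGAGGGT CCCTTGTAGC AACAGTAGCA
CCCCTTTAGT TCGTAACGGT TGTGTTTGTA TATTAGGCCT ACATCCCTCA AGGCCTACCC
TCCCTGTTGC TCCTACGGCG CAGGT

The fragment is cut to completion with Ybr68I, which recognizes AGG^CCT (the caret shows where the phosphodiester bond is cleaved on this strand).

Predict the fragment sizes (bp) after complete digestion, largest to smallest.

Ybr68I sites (AGGCCT) start at positions 95, 111.
Ybr68I cuts after base 3 of each site, so after positions 97, 113.
Linear molecule, 2 cuts → 3 fragments:
  1–97 → 97 bp
  98–113 → 16 bp
  114–145 → 32 bp
Sorted largest to smallest: 97, 32, 16 bp.

97, 32, 16 bp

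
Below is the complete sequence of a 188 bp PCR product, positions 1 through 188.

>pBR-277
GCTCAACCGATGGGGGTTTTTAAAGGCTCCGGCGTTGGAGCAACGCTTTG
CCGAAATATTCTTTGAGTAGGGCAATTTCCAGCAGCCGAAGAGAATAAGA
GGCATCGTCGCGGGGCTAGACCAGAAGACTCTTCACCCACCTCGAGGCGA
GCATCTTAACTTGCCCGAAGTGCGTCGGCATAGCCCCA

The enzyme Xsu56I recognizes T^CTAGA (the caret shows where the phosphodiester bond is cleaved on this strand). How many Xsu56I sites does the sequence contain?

0

No occurrence of TCTAGA is present in the sequence.
Xsu56I does not cut: 0 sites.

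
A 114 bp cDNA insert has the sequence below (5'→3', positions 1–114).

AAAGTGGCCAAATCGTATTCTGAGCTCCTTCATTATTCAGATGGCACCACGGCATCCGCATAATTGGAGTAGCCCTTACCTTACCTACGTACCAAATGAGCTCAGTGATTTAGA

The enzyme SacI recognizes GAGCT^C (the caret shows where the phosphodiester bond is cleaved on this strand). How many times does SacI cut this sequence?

2

GAGCTC occurs starting at positions 22, 98.
SacI cuts at 2 sites.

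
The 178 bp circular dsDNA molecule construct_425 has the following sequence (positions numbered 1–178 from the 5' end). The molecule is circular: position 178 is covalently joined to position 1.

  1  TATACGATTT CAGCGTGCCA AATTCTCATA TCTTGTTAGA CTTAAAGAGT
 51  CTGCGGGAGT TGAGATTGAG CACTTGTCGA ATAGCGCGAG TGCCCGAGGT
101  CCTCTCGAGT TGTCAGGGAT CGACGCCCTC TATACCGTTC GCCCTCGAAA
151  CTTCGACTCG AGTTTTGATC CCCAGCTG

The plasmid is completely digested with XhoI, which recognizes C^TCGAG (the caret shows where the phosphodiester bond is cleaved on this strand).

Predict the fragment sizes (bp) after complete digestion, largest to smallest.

125, 53 bp

XhoI sites (CTCGAG) start at positions 104, 157.
XhoI cuts after the first base of each site, so after positions 104, 157.
Circular molecule, 2 cuts → 2 fragments:
  105–157 → 53 bp
  158–178 then 1–104 → 21 + 104 = 125 bp
Sorted largest to smallest: 125, 53 bp.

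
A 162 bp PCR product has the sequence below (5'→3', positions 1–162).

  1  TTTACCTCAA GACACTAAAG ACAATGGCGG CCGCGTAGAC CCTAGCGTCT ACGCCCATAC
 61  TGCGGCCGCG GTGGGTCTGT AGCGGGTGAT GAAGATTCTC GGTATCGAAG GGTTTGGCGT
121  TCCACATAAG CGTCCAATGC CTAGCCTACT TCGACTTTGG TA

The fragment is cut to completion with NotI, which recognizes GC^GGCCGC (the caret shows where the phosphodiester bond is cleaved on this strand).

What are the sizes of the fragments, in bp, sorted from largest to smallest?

99, 35, 28 bp

NotI sites (GCGGCCGC) start at positions 27, 62.
NotI cuts after base 2 of each site, so after positions 28, 63.
Linear molecule, 2 cuts → 3 fragments:
  1–28 → 28 bp
  29–63 → 35 bp
  64–162 → 99 bp
Sorted largest to smallest: 99, 35, 28 bp.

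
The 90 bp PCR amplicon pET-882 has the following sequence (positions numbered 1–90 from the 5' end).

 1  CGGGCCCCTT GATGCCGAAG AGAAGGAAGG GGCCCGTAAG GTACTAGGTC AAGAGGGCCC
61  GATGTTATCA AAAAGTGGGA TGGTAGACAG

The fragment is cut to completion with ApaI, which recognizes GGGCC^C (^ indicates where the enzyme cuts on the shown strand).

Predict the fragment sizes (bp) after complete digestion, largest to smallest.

ApaI sites (GGGCCC) start at positions 2, 30, 55.
ApaI cuts after base 5 of each site (before the last base), so after positions 6, 34, 59.
Linear molecule, 3 cuts → 4 fragments:
  1–6 → 6 bp
  7–34 → 28 bp
  35–59 → 25 bp
  60–90 → 31 bp
Sorted largest to smallest: 31, 28, 25, 6 bp.

31, 28, 25, 6 bp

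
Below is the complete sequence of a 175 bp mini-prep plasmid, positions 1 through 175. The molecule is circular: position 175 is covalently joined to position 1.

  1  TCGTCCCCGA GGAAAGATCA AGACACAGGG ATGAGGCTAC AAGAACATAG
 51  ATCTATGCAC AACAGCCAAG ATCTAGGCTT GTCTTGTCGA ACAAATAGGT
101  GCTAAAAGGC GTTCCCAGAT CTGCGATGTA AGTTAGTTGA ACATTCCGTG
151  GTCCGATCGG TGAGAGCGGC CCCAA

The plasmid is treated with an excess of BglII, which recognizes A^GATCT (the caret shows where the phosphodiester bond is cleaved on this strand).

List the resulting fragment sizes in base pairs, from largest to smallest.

BglII sites (AGATCT) start at positions 49, 69, 117.
BglII cuts after the first base of each site, so after positions 49, 69, 117.
Circular molecule, 3 cuts → 3 fragments:
  50–69 → 20 bp
  70–117 → 48 bp
  118–175 then 1–49 → 58 + 49 = 107 bp
Sorted largest to smallest: 107, 48, 20 bp.

107, 48, 20 bp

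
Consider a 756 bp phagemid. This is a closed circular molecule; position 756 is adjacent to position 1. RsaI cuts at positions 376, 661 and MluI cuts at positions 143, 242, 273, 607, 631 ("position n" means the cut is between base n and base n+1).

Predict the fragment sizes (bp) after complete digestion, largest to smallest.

238, 231, 103, 99, 31, 30, 24 bp

Combined cut positions (sorted): 143, 242, 273, 376, 607, 631, 661.
Circular molecule, 7 cuts → 7 fragments:
  242 − 143 = 99 bp
  273 − 242 = 31 bp
  376 − 273 = 103 bp
  607 − 376 = 231 bp
  631 − 607 = 24 bp
  661 − 631 = 30 bp
  wrap: 756 − 661 + 143 = 238 bp
Sorted largest to smallest: 238, 231, 103, 99, 31, 30, 24 bp.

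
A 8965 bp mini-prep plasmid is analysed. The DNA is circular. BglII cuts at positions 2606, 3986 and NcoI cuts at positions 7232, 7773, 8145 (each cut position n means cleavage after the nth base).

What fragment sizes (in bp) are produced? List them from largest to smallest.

Combined cut positions (sorted): 2606, 3986, 7232, 7773, 8145.
Circular molecule, 5 cuts → 5 fragments:
  3986 − 2606 = 1380 bp
  7232 − 3986 = 3246 bp
  7773 − 7232 = 541 bp
  8145 − 7773 = 372 bp
  wrap: 8965 − 8145 + 2606 = 3426 bp
Sorted largest to smallest: 3426, 3246, 1380, 541, 372 bp.

3426, 3246, 1380, 541, 372 bp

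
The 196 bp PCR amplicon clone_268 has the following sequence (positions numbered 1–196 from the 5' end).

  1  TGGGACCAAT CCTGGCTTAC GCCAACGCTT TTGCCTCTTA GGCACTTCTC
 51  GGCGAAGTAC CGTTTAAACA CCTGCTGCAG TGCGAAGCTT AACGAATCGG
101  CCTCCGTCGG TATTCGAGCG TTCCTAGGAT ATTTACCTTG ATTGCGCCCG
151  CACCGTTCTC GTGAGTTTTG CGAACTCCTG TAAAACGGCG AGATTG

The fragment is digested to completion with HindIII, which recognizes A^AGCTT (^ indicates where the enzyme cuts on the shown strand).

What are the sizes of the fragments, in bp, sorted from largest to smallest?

The HindIII site (AAGCTT) starts at position 85.
HindIII cuts after the first base of each site, so after position 85.
Linear molecule, 1 cut → 2 fragments:
  1–85 → 85 bp
  86–196 → 111 bp
Sorted largest to smallest: 111, 85 bp.

111, 85 bp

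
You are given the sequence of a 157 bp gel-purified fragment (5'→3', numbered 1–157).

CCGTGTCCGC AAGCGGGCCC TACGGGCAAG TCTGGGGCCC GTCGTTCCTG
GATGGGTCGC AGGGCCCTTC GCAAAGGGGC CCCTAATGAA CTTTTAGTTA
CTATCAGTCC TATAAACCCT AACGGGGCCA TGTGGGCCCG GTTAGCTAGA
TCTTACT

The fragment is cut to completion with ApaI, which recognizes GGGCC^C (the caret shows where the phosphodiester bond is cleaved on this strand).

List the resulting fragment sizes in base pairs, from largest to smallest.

ApaI sites (GGGCCC) start at positions 15, 35, 62, 77, 134.
ApaI cuts after base 5 of each site (before the last base), so after positions 19, 39, 66, 81, 138.
Linear molecule, 5 cuts → 6 fragments:
  1–19 → 19 bp
  20–39 → 20 bp
  40–66 → 27 bp
  67–81 → 15 bp
  82–138 → 57 bp
  139–157 → 19 bp
Sorted largest to smallest: 57, 27, 20, 19, 19, 15 bp.

57, 27, 20, 19, 19, 15 bp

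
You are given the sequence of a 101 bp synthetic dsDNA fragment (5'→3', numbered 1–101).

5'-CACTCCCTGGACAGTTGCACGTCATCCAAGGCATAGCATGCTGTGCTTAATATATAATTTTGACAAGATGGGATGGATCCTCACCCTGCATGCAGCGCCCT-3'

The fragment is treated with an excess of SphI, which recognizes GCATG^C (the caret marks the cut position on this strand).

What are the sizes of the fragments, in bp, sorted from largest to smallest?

SphI sites (GCATGC) start at positions 36, 88.
SphI cuts after base 5 of each site (before the last base), so after positions 40, 92.
Linear molecule, 2 cuts → 3 fragments:
  1–40 → 40 bp
  41–92 → 52 bp
  93–101 → 9 bp
Sorted largest to smallest: 52, 40, 9 bp.

52, 40, 9 bp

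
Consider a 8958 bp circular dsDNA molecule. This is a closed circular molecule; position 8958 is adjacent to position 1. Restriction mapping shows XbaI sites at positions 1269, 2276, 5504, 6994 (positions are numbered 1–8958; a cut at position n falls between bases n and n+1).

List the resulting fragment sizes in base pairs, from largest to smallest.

3233, 3228, 1490, 1007 bp

Circular molecule, 4 cuts → 4 fragments:
  2276 − 1269 = 1007 bp
  5504 − 2276 = 3228 bp
  6994 − 5504 = 1490 bp
  wrap: 8958 − 6994 + 1269 = 3233 bp
Sorted largest to smallest: 3233, 3228, 1490, 1007 bp.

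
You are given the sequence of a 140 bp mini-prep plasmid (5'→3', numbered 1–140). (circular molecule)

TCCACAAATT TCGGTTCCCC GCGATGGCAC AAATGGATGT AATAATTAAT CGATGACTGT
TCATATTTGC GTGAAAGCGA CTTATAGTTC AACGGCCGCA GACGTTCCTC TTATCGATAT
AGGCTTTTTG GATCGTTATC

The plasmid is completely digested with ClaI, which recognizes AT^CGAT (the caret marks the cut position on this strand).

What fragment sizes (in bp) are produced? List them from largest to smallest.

ClaI sites (ATCGAT) start at positions 49, 113.
ClaI cuts after base 2 of each site, so after positions 50, 114.
Circular molecule, 2 cuts → 2 fragments:
  51–114 → 64 bp
  115–140 then 1–50 → 26 + 50 = 76 bp
Sorted largest to smallest: 76, 64 bp.

76, 64 bp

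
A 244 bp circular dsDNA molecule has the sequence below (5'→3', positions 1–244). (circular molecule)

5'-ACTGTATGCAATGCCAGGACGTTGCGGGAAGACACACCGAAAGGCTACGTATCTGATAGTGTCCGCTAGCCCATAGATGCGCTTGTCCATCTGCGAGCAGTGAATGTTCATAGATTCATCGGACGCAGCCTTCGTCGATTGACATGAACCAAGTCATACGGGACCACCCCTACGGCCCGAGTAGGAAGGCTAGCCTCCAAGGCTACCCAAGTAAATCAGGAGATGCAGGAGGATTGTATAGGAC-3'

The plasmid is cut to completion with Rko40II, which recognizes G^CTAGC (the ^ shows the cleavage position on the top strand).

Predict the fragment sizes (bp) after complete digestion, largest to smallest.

124, 120 bp

Rko40II sites (GCTAGC) start at positions 65, 189.
Rko40II cuts after the first base of each site, so after positions 65, 189.
Circular molecule, 2 cuts → 2 fragments:
  66–189 → 124 bp
  190–244 then 1–65 → 55 + 65 = 120 bp
Sorted largest to smallest: 124, 120 bp.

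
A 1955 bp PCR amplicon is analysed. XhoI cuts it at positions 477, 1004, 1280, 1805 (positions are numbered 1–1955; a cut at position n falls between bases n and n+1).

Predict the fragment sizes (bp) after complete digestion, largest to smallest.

Linear molecule, 4 cuts → 5 fragments:
  477 − 0 = 477 bp
  1004 − 477 = 527 bp
  1280 − 1004 = 276 bp
  1805 − 1280 = 525 bp
  1955 − 1805 = 150 bp
Sorted largest to smallest: 527, 525, 477, 276, 150 bp.

527, 525, 477, 276, 150 bp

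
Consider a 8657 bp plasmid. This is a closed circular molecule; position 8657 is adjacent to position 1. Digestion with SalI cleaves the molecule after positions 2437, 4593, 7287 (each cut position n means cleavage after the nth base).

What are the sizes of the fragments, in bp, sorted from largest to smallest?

3807, 2694, 2156 bp

Circular molecule, 3 cuts → 3 fragments:
  4593 − 2437 = 2156 bp
  7287 − 4593 = 2694 bp
  wrap: 8657 − 7287 + 2437 = 3807 bp
Sorted largest to smallest: 3807, 2694, 2156 bp.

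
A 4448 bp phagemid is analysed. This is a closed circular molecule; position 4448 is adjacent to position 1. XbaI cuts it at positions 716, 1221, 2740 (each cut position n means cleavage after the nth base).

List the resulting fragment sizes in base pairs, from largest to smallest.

Circular molecule, 3 cuts → 3 fragments:
  1221 − 716 = 505 bp
  2740 − 1221 = 1519 bp
  wrap: 4448 − 2740 + 716 = 2424 bp
Sorted largest to smallest: 2424, 1519, 505 bp.

2424, 1519, 505 bp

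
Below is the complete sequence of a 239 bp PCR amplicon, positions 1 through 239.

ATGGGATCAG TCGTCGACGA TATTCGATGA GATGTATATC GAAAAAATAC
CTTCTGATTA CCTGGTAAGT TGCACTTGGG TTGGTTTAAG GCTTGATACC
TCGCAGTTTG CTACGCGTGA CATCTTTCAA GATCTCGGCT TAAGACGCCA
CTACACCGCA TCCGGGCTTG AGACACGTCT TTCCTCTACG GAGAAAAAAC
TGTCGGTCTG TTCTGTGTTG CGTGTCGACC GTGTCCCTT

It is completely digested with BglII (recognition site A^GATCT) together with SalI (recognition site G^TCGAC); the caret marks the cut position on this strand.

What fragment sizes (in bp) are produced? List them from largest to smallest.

The BglII site (AGATCT) starts at position 130.
BglII cuts after the first base of each site, so after position 130.
SalI sites (GTCGAC) start at positions 13, 224.
SalI cuts after the first base of each site, so after positions 13, 224.
Combined cut positions: 13, 130, 224.
Linear molecule, 3 cuts → 4 fragments:
  1–13 → 13 bp
  14–130 → 117 bp
  131–224 → 94 bp
  225–239 → 15 bp
Sorted largest to smallest: 117, 94, 15, 13 bp.

117, 94, 15, 13 bp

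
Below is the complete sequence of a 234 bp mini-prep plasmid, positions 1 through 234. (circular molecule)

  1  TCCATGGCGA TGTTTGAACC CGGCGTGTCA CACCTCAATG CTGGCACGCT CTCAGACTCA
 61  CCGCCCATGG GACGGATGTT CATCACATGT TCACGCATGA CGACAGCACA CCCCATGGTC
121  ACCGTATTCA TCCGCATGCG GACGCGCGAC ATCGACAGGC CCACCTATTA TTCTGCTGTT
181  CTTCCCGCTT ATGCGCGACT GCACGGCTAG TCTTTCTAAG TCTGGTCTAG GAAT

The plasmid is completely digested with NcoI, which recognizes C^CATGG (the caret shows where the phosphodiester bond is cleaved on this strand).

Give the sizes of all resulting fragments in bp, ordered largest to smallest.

123, 63, 48 bp

NcoI sites (CCATGG) start at positions 2, 65, 113.
NcoI cuts after the first base of each site, so after positions 2, 65, 113.
Circular molecule, 3 cuts → 3 fragments:
  3–65 → 63 bp
  66–113 → 48 bp
  114–234 then 1–2 → 121 + 2 = 123 bp
Sorted largest to smallest: 123, 63, 48 bp.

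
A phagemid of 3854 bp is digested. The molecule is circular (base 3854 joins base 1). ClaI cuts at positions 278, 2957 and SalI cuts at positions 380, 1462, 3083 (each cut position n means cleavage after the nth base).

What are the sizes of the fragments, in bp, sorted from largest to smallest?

1495, 1082, 1049, 126, 102 bp

Combined cut positions (sorted): 278, 380, 1462, 2957, 3083.
Circular molecule, 5 cuts → 5 fragments:
  380 − 278 = 102 bp
  1462 − 380 = 1082 bp
  2957 − 1462 = 1495 bp
  3083 − 2957 = 126 bp
  wrap: 3854 − 3083 + 278 = 1049 bp
Sorted largest to smallest: 1495, 1082, 1049, 126, 102 bp.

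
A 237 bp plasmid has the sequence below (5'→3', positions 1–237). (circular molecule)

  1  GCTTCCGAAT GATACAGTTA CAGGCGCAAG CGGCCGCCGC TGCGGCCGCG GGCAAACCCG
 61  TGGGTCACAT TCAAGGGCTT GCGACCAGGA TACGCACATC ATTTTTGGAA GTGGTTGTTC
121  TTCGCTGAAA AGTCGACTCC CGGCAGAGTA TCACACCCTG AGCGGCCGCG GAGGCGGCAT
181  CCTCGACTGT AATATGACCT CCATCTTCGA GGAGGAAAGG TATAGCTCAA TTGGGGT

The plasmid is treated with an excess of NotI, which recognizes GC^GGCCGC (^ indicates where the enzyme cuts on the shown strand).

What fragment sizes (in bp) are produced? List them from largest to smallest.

NotI sites (GCGGCCGC) start at positions 30, 42, 162.
NotI cuts after base 2 of each site, so after positions 31, 43, 163.
Circular molecule, 3 cuts → 3 fragments:
  32–43 → 12 bp
  44–163 → 120 bp
  164–237 then 1–31 → 74 + 31 = 105 bp
Sorted largest to smallest: 120, 105, 12 bp.

120, 105, 12 bp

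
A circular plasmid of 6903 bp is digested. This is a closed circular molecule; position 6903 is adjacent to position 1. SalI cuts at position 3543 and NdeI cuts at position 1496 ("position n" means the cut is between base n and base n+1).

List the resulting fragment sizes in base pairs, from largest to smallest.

4856, 2047 bp

Combined cut positions (sorted): 1496, 3543.
Circular molecule, 2 cuts → 2 fragments:
  3543 − 1496 = 2047 bp
  wrap: 6903 − 3543 + 1496 = 4856 bp
Sorted largest to smallest: 4856, 2047 bp.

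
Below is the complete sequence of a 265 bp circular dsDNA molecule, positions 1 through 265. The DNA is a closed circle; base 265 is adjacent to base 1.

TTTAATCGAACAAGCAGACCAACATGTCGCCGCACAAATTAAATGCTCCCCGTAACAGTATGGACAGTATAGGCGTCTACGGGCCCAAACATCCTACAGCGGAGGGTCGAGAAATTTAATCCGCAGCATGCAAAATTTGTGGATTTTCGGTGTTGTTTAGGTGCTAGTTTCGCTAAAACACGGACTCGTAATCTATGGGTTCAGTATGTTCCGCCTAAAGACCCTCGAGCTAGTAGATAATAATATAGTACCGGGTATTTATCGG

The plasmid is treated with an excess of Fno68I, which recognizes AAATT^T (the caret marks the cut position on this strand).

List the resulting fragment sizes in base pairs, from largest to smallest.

244, 21 bp

Fno68I sites (AAATTT) start at positions 112, 133.
Fno68I cuts after base 5 of each site (before the last base), so after positions 116, 137.
Circular molecule, 2 cuts → 2 fragments:
  117–137 → 21 bp
  138–265 then 1–116 → 128 + 116 = 244 bp
Sorted largest to smallest: 244, 21 bp.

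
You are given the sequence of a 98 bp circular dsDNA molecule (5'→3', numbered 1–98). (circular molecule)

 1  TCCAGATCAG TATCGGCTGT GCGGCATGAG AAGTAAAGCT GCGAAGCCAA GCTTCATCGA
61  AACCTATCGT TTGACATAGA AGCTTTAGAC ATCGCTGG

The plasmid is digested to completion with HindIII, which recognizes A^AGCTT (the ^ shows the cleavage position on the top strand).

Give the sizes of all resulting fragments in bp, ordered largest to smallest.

HindIII sites (AAGCTT) start at positions 49, 80.
HindIII cuts after the first base of each site, so after positions 49, 80.
Circular molecule, 2 cuts → 2 fragments:
  50–80 → 31 bp
  81–98 then 1–49 → 18 + 49 = 67 bp
Sorted largest to smallest: 67, 31 bp.

67, 31 bp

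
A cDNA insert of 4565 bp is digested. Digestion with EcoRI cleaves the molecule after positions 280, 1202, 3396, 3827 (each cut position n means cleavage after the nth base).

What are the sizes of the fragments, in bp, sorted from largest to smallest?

2194, 922, 738, 431, 280 bp

Linear molecule, 4 cuts → 5 fragments:
  280 − 0 = 280 bp
  1202 − 280 = 922 bp
  3396 − 1202 = 2194 bp
  3827 − 3396 = 431 bp
  4565 − 3827 = 738 bp
Sorted largest to smallest: 2194, 922, 738, 431, 280 bp.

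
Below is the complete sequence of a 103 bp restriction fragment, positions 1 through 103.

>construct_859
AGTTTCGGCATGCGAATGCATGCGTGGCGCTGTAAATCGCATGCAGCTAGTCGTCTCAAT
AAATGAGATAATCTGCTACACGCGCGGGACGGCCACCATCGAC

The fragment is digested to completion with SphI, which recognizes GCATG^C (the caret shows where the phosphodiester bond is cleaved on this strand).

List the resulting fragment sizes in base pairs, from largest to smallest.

SphI sites (GCATGC) start at positions 8, 18, 39.
SphI cuts after base 5 of each site (before the last base), so after positions 12, 22, 43.
Linear molecule, 3 cuts → 4 fragments:
  1–12 → 12 bp
  13–22 → 10 bp
  23–43 → 21 bp
  44–103 → 60 bp
Sorted largest to smallest: 60, 21, 12, 10 bp.

60, 21, 12, 10 bp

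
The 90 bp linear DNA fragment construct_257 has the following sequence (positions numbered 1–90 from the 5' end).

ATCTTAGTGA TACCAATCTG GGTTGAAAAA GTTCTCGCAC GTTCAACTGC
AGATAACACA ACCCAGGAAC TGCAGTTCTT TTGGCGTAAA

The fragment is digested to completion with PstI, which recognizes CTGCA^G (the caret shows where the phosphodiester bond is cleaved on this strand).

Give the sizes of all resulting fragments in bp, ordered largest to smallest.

51, 23, 16 bp

PstI sites (CTGCAG) start at positions 47, 70.
PstI cuts after base 5 of each site (before the last base), so after positions 51, 74.
Linear molecule, 2 cuts → 3 fragments:
  1–51 → 51 bp
  52–74 → 23 bp
  75–90 → 16 bp
Sorted largest to smallest: 51, 23, 16 bp.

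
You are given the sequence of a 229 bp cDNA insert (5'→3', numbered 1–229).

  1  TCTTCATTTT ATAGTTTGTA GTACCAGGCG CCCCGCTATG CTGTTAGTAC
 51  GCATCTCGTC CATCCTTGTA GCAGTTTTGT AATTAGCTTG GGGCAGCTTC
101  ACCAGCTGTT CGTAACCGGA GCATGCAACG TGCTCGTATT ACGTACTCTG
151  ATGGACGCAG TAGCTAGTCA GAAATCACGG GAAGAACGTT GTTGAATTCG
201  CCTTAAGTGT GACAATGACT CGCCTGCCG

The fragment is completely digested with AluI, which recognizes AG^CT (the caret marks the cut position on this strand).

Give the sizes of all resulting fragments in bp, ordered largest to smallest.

AluI sites (AGCT) start at positions 85, 95, 104, 162.
AluI cuts after base 2 of each site, so after positions 86, 96, 105, 163.
Linear molecule, 4 cuts → 5 fragments:
  1–86 → 86 bp
  87–96 → 10 bp
  97–105 → 9 bp
  106–163 → 58 bp
  164–229 → 66 bp
Sorted largest to smallest: 86, 66, 58, 10, 9 bp.

86, 66, 58, 10, 9 bp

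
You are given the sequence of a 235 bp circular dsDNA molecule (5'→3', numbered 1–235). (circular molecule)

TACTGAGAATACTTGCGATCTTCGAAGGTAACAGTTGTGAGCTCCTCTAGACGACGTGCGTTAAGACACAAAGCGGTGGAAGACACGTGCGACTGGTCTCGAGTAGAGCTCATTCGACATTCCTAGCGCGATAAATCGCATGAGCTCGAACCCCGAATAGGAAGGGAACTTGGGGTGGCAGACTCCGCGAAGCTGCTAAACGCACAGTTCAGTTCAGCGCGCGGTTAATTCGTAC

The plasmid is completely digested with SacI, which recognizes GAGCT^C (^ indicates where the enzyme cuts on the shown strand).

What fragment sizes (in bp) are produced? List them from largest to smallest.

SacI sites (GAGCTC) start at positions 39, 106, 142.
SacI cuts after base 5 of each site (before the last base), so after positions 43, 110, 146.
Circular molecule, 3 cuts → 3 fragments:
  44–110 → 67 bp
  111–146 → 36 bp
  147–235 then 1–43 → 89 + 43 = 132 bp
Sorted largest to smallest: 132, 67, 36 bp.

132, 67, 36 bp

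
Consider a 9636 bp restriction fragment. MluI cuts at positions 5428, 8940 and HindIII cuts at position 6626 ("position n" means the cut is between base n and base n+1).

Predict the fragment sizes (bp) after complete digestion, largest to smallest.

Combined cut positions (sorted): 5428, 6626, 8940.
Linear molecule, 3 cuts → 4 fragments:
  5428 − 0 = 5428 bp
  6626 − 5428 = 1198 bp
  8940 − 6626 = 2314 bp
  9636 − 8940 = 696 bp
Sorted largest to smallest: 5428, 2314, 1198, 696 bp.

5428, 2314, 1198, 696 bp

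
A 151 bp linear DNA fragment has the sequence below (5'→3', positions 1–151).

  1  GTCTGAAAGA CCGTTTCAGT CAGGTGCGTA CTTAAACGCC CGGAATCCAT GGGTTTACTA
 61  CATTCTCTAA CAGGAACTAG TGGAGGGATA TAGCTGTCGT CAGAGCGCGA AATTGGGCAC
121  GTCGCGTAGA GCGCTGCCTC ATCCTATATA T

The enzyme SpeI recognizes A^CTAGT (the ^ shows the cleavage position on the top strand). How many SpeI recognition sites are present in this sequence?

ACTAGT occurs starting at position 76.
SpeI cuts at 1 site.

1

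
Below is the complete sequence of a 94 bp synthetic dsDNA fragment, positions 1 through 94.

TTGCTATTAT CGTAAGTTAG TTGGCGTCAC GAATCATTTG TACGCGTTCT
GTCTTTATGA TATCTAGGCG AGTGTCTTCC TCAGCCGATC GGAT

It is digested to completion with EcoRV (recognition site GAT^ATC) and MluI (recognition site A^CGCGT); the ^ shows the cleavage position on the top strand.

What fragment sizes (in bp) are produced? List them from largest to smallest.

The EcoRV site (GATATC) starts at position 59.
EcoRV cuts after base 3 of each site, so after position 61.
The MluI site (ACGCGT) starts at position 42.
MluI cuts after the first base of each site, so after position 42.
Combined cut positions: 42, 61.
Linear molecule, 2 cuts → 3 fragments:
  1–42 → 42 bp
  43–61 → 19 bp
  62–94 → 33 bp
Sorted largest to smallest: 42, 33, 19 bp.

42, 33, 19 bp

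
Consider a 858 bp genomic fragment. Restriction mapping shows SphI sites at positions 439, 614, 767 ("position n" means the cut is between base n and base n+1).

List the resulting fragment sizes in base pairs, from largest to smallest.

439, 175, 153, 91 bp

Linear molecule, 3 cuts → 4 fragments:
  439 − 0 = 439 bp
  614 − 439 = 175 bp
  767 − 614 = 153 bp
  858 − 767 = 91 bp
Sorted largest to smallest: 439, 175, 153, 91 bp.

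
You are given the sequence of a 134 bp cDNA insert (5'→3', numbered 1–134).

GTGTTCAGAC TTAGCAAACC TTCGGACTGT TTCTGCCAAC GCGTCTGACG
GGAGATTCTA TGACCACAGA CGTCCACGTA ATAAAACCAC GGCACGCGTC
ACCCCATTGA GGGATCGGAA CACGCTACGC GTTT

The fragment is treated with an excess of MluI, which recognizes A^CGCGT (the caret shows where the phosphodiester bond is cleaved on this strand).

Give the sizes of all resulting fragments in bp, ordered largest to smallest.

55, 39, 33, 7 bp

MluI sites (ACGCGT) start at positions 39, 94, 127.
MluI cuts after the first base of each site, so after positions 39, 94, 127.
Linear molecule, 3 cuts → 4 fragments:
  1–39 → 39 bp
  40–94 → 55 bp
  95–127 → 33 bp
  128–134 → 7 bp
Sorted largest to smallest: 55, 39, 33, 7 bp.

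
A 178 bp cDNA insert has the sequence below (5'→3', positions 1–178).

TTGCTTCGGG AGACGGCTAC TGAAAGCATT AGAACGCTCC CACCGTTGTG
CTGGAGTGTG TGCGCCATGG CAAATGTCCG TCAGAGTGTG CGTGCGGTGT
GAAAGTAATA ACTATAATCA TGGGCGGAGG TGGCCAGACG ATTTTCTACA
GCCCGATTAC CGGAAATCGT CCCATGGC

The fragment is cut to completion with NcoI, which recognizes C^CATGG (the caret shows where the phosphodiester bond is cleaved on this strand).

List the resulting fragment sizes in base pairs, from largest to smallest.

107, 65, 6 bp

NcoI sites (CCATGG) start at positions 65, 172.
NcoI cuts after the first base of each site, so after positions 65, 172.
Linear molecule, 2 cuts → 3 fragments:
  1–65 → 65 bp
  66–172 → 107 bp
  173–178 → 6 bp
Sorted largest to smallest: 107, 65, 6 bp.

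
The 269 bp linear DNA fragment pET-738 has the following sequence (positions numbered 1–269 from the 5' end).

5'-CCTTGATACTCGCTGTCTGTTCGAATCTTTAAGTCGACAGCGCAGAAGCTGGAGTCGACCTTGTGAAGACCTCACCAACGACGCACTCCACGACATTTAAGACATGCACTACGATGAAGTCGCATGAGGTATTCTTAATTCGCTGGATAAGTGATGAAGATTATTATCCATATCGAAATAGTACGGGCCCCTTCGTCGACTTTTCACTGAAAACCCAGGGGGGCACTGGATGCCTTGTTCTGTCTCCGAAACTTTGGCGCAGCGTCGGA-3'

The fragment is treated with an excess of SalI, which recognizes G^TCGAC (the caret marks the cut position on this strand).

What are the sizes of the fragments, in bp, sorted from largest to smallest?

SalI sites (GTCGAC) start at positions 33, 54, 195.
SalI cuts after the first base of each site, so after positions 33, 54, 195.
Linear molecule, 3 cuts → 4 fragments:
  1–33 → 33 bp
  34–54 → 21 bp
  55–195 → 141 bp
  196–269 → 74 bp
Sorted largest to smallest: 141, 74, 33, 21 bp.

141, 74, 33, 21 bp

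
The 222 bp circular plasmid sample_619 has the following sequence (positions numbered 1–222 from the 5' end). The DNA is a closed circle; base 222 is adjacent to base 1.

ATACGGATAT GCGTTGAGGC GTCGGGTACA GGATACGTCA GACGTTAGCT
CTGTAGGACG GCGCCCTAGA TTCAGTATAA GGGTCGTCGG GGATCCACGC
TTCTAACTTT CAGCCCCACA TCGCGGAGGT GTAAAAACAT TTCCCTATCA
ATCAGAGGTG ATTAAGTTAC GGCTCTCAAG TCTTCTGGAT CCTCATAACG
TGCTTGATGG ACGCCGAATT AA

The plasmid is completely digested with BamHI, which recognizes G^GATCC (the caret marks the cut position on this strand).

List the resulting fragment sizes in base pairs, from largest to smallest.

126, 96 bp

BamHI sites (GGATCC) start at positions 91, 187.
BamHI cuts after the first base of each site, so after positions 91, 187.
Circular molecule, 2 cuts → 2 fragments:
  92–187 → 96 bp
  188–222 then 1–91 → 35 + 91 = 126 bp
Sorted largest to smallest: 126, 96 bp.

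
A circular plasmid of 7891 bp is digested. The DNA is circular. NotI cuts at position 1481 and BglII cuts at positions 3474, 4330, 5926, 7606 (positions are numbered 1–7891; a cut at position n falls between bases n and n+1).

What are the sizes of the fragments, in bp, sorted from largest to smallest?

Combined cut positions (sorted): 1481, 3474, 4330, 5926, 7606.
Circular molecule, 5 cuts → 5 fragments:
  3474 − 1481 = 1993 bp
  4330 − 3474 = 856 bp
  5926 − 4330 = 1596 bp
  7606 − 5926 = 1680 bp
  wrap: 7891 − 7606 + 1481 = 1766 bp
Sorted largest to smallest: 1993, 1766, 1680, 1596, 856 bp.

1993, 1766, 1680, 1596, 856 bp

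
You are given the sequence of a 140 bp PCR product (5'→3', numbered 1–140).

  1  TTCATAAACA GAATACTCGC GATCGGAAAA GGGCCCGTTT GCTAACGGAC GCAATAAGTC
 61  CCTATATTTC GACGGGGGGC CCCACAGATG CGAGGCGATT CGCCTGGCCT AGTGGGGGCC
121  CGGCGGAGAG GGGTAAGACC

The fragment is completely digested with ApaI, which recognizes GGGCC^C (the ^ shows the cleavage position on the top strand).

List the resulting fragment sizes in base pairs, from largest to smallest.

46, 39, 35, 20 bp

ApaI sites (GGGCCC) start at positions 31, 77, 116.
ApaI cuts after base 5 of each site (before the last base), so after positions 35, 81, 120.
Linear molecule, 3 cuts → 4 fragments:
  1–35 → 35 bp
  36–81 → 46 bp
  82–120 → 39 bp
  121–140 → 20 bp
Sorted largest to smallest: 46, 39, 35, 20 bp.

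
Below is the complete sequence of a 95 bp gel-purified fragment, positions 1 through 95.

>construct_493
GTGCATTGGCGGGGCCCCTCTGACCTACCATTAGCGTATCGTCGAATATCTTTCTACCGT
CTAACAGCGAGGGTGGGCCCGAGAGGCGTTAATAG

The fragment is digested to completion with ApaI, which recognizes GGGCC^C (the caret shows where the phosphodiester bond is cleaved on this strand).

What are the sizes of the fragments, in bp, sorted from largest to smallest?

ApaI sites (GGGCCC) start at positions 12, 75.
ApaI cuts after base 5 of each site (before the last base), so after positions 16, 79.
Linear molecule, 2 cuts → 3 fragments:
  1–16 → 16 bp
  17–79 → 63 bp
  80–95 → 16 bp
Sorted largest to smallest: 63, 16, 16 bp.

63, 16, 16 bp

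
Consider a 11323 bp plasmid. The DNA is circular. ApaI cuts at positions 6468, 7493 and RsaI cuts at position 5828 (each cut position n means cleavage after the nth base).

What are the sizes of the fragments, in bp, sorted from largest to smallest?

Combined cut positions (sorted): 5828, 6468, 7493.
Circular molecule, 3 cuts → 3 fragments:
  6468 − 5828 = 640 bp
  7493 − 6468 = 1025 bp
  wrap: 11323 − 7493 + 5828 = 9658 bp
Sorted largest to smallest: 9658, 1025, 640 bp.

9658, 1025, 640 bp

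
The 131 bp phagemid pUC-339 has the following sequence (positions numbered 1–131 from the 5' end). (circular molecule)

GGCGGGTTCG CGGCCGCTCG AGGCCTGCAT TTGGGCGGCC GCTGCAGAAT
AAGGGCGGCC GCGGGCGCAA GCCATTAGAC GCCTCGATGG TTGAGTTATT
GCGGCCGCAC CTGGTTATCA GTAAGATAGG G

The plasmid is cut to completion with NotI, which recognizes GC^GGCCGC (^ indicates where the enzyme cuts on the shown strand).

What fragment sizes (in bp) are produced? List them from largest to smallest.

46, 40, 25, 20 bp

NotI sites (GCGGCCGC) start at positions 10, 35, 55, 101.
NotI cuts after base 2 of each site, so after positions 11, 36, 56, 102.
Circular molecule, 4 cuts → 4 fragments:
  12–36 → 25 bp
  37–56 → 20 bp
  57–102 → 46 bp
  103–131 then 1–11 → 29 + 11 = 40 bp
Sorted largest to smallest: 46, 40, 25, 20 bp.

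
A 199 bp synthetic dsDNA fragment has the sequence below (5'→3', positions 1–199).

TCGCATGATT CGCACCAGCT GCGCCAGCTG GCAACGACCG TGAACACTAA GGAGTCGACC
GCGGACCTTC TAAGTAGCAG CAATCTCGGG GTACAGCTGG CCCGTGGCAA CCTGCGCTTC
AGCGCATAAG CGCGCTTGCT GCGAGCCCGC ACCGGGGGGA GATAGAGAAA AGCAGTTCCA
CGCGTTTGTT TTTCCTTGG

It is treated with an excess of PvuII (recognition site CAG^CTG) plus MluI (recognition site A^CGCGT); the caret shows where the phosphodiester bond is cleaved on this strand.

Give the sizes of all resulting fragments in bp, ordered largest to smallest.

PvuII sites (CAGCTG) start at positions 16, 25, 94.
PvuII cuts after base 3 of each site, so after positions 18, 27, 96.
The MluI site (ACGCGT) starts at position 180.
MluI cuts after the first base of each site, so after position 180.
Combined cut positions: 18, 27, 96, 180.
Linear molecule, 4 cuts → 5 fragments:
  1–18 → 18 bp
  19–27 → 9 bp
  28–96 → 69 bp
  97–180 → 84 bp
  181–199 → 19 bp
Sorted largest to smallest: 84, 69, 19, 18, 9 bp.

84, 69, 19, 18, 9 bp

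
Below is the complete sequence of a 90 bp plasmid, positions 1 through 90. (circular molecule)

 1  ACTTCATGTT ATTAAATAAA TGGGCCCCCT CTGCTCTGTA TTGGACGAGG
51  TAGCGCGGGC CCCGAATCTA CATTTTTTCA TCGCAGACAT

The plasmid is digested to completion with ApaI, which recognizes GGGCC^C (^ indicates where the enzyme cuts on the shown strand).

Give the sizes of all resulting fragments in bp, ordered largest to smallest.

55, 35 bp

ApaI sites (GGGCCC) start at positions 22, 57.
ApaI cuts after base 5 of each site (before the last base), so after positions 26, 61.
Circular molecule, 2 cuts → 2 fragments:
  27–61 → 35 bp
  62–90 then 1–26 → 29 + 26 = 55 bp
Sorted largest to smallest: 55, 35 bp.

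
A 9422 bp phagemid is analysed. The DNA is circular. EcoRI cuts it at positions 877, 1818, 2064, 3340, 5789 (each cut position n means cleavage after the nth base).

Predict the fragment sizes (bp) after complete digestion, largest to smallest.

Circular molecule, 5 cuts → 5 fragments:
  1818 − 877 = 941 bp
  2064 − 1818 = 246 bp
  3340 − 2064 = 1276 bp
  5789 − 3340 = 2449 bp
  wrap: 9422 − 5789 + 877 = 4510 bp
Sorted largest to smallest: 4510, 2449, 1276, 941, 246 bp.

4510, 2449, 1276, 941, 246 bp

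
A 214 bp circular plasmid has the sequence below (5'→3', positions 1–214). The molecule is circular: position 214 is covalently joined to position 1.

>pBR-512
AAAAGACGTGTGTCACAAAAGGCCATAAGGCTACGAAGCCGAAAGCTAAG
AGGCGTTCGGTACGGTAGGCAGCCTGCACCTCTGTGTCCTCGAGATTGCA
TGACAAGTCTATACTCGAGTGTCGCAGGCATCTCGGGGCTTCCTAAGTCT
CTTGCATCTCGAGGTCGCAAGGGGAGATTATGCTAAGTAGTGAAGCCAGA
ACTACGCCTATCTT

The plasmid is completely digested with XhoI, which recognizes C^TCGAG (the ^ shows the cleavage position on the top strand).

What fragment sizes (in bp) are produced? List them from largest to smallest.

XhoI sites (CTCGAG) start at positions 89, 114, 158.
XhoI cuts after the first base of each site, so after positions 89, 114, 158.
Circular molecule, 3 cuts → 3 fragments:
  90–114 → 25 bp
  115–158 → 44 bp
  159–214 then 1–89 → 56 + 89 = 145 bp
Sorted largest to smallest: 145, 44, 25 bp.

145, 44, 25 bp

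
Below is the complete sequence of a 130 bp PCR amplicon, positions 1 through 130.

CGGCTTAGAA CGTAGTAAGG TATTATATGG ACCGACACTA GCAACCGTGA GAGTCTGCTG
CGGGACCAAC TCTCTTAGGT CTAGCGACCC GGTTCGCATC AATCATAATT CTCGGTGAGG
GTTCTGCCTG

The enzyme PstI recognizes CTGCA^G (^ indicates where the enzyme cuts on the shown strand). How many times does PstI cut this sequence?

No occurrence of CTGCAG is present in the sequence.
PstI does not cut: 0 sites.

0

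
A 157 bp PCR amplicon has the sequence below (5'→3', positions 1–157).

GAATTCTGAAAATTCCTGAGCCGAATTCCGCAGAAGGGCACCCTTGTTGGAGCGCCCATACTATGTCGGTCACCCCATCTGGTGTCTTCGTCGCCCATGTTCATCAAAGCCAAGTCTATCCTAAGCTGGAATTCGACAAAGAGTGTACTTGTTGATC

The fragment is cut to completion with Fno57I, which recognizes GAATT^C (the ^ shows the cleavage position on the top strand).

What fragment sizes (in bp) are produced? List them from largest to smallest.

106, 24, 22, 5 bp

Fno57I sites (GAATTC) start at positions 1, 23, 129.
Fno57I cuts after base 5 of each site (before the last base), so after positions 5, 27, 133.
Linear molecule, 3 cuts → 4 fragments:
  1–5 → 5 bp
  6–27 → 22 bp
  28–133 → 106 bp
  134–157 → 24 bp
Sorted largest to smallest: 106, 24, 22, 5 bp.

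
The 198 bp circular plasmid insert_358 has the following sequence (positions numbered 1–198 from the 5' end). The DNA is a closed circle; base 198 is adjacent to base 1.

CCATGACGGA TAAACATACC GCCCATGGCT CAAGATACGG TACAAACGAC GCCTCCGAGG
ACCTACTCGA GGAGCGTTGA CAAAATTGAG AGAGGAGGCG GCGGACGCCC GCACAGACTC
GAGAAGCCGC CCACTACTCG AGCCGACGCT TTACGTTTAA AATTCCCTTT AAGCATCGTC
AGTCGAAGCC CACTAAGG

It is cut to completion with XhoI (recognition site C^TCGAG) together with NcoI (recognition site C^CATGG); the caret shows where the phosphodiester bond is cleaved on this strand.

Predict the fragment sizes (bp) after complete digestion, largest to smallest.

XhoI sites (CTCGAG) start at positions 66, 118, 137.
XhoI cuts after the first base of each site, so after positions 66, 118, 137.
The NcoI site (CCATGG) starts at position 23.
NcoI cuts after the first base of each site, so after position 23.
Combined cut positions: 23, 66, 118, 137.
Circular molecule, 4 cuts → 4 fragments:
  24–66 → 43 bp
  67–118 → 52 bp
  119–137 → 19 bp
  138–198 then 1–23 → 61 + 23 = 84 bp
Sorted largest to smallest: 84, 52, 43, 19 bp.

84, 52, 43, 19 bp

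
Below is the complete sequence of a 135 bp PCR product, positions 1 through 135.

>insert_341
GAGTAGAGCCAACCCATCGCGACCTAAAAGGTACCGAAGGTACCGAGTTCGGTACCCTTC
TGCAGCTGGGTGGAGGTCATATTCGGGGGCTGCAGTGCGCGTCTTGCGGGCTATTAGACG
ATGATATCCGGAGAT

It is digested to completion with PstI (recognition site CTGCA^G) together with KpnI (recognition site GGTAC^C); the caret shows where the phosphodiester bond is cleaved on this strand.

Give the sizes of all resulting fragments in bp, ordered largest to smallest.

PstI sites (CTGCAG) start at positions 60, 90.
PstI cuts after base 5 of each site (before the last base), so after positions 64, 94.
KpnI sites (GGTACC) start at positions 30, 39, 51.
KpnI cuts after base 5 of each site (before the last base), so after positions 34, 43, 55.
Combined cut positions: 34, 43, 55, 64, 94.
Linear molecule, 5 cuts → 6 fragments:
  1–34 → 34 bp
  35–43 → 9 bp
  44–55 → 12 bp
  56–64 → 9 bp
  65–94 → 30 bp
  95–135 → 41 bp
Sorted largest to smallest: 41, 34, 30, 12, 9, 9 bp.

41, 34, 30, 12, 9, 9 bp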